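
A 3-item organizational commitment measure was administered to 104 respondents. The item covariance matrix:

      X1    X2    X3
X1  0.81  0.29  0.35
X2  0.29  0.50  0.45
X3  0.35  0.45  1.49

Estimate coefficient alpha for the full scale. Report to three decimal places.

Σσᵢ² = 0.81 + 0.50 + 1.49 = 2.80
Σ_{i<j} σ_ij = 1.09
Var(T) = 2.80 + 2 × 1.09 = 4.98
α = (k/(k−1))·(1 − Σσᵢ²/Var(T)) = (3/2)·(1 − 2.80/4.98) = 0.657

α = 0.657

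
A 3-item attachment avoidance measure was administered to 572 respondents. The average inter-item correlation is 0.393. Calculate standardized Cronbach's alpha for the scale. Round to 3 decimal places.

α = 0.660

Standardized α = k·r̄ / (1 + (k−1)·r̄) = 3 × 0.393 / (1 + 2 × 0.393)
  = 1.1790 / 1.7860 = 0.660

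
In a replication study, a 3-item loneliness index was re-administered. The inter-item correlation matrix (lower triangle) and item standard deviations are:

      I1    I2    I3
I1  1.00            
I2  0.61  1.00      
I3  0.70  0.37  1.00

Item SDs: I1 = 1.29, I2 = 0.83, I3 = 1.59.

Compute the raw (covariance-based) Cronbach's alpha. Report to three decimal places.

α = 0.770

Σσ²ᵢ = 1.29² + 0.83² + 1.59² = 4.8811
Covariances σ_ij = r_ij · s_i · s_j:
  σ(I1,I2) = 0.61 × 1.29 × 0.83 = 0.6531
  σ(I1,I3) = 0.70 × 1.29 × 1.59 = 1.4358
  σ(I2,I3) = 0.37 × 0.83 × 1.59 = 0.4883
σ²_T = Σσ²ᵢ + 2·Σσ_ij = 4.8811 + 2 × 2.5772 = 10.0355
α = (3/2)·(1 − 4.8811/10.0355) = 0.770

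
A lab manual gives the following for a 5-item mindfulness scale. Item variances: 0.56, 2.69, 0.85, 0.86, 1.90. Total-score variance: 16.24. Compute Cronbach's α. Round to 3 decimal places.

Cronbach's α = 0.722

ΣVar(i) = 0.56 + 2.69 + 0.85 + 0.86 + 1.90 = 6.86
α = (k/(k−1))·(1 − ΣVar(i)/Var(T)) = (5/4)·(1 − 6.86/16.24) = 0.722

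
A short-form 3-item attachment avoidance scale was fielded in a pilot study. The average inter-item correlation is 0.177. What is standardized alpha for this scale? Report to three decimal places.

Standardized α = k·r̄ / (1 + (k−1)·r̄) = 3 × 0.177 / (1 + 2 × 0.177)
  = 0.5310 / 1.3540 = 0.392

α = 0.392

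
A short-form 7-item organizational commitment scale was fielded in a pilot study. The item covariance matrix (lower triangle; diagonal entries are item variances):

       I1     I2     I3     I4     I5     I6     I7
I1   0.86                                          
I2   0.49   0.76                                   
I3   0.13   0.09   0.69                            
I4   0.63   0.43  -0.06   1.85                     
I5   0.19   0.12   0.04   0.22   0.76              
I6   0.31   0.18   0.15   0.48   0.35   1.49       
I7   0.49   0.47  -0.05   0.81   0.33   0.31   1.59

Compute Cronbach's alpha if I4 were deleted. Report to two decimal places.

Remaining items: I1, I2, I3, I5, I6, I7 (k = 6).
ΣVar(i) = 0.86 + 0.76 + 0.69 + 0.76 + 1.49 + 1.59 = 6.15
total variance = 6.15 + 2 × 3.60 = 13.35
α (item deleted) = (6/5)·(1 − 6.15/13.35) = 0.65

Cronbach's alpha = 0.65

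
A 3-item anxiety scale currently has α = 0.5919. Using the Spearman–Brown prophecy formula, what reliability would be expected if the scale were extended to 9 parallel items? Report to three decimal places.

predicted reliability = 0.813

Length factor m = 9/3 = 3.0000
α' = m·α / (1 + (m−1)·α)
   = 9/3 × 0.5919 / (1 + (9/3 − 1) × 0.5919)
   = 1.7757 / 2.1838 = 0.813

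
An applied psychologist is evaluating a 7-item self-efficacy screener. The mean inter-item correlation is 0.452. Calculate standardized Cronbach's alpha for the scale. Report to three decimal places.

α = 0.852

Standardized α = k·r̄ / (1 + (k−1)·r̄) = 7 × 0.452 / (1 + 6 × 0.452)
  = 3.1640 / 3.7120 = 0.852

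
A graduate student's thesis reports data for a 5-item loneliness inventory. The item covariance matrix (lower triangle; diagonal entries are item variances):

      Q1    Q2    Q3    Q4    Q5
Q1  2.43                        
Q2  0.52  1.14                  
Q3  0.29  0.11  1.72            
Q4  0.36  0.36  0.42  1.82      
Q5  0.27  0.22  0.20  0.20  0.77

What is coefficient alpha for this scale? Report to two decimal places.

Σσ²ᵢ = 2.43 + 1.14 + 1.72 + 1.82 + 0.77 = 7.88
Sum of the distinct covariances = 2.95
total variance = 7.88 + 2 × 2.95 = 13.78
α = (k/(k−1))·(1 − Σσ²ᵢ/total variance) = (5/4)·(1 − 7.88/13.78) = 0.54

coefficient alpha = 0.54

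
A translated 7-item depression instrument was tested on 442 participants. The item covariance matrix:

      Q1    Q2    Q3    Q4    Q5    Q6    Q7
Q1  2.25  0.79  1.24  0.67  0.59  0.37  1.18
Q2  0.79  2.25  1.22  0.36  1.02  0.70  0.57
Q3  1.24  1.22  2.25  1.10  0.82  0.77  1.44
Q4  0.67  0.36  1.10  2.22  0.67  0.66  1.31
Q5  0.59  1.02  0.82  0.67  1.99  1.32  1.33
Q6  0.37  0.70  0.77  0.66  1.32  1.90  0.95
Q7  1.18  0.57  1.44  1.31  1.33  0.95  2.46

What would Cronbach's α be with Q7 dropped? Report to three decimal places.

α = 0.788

Remaining items: Q1, Q2, Q3, Q4, Q5, Q6 (k = 6).
Σσ²ᵢ = 2.25 + 2.25 + 2.25 + 2.22 + 1.99 + 1.90 = 12.86
Var(T) = 12.86 + 2 × 12.30 = 37.46
α (item deleted) = (6/5)·(1 − 12.86/37.46) = 0.788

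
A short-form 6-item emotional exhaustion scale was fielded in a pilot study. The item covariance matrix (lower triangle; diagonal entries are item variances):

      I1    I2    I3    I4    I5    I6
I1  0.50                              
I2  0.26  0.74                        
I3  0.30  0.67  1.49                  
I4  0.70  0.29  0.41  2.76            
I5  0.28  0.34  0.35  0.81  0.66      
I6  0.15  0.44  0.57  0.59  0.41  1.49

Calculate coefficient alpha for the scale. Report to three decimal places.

Σσᵢ² = 0.50 + 0.74 + 1.49 + 2.76 + 0.66 + 1.49 = 7.64
Sum of the distinct covariances = 6.57
σ²_T = 7.64 + 2 × 6.57 = 20.78
α = (k/(k−1))·(1 − Σσᵢ²/σ²_T) = (6/5)·(1 − 7.64/20.78) = 0.759

α = 0.759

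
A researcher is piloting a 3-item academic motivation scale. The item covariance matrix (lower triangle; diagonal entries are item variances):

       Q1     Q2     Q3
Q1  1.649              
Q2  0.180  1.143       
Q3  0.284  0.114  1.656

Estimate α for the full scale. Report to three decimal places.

Σσ²ᵢ = 1.649 + 1.143 + 1.656 = 4.448
Σ_{i<j} σ_ij = 0.578
Var(T) = 4.448 + 2 × 0.578 = 5.604
α = (k/(k−1))·(1 − Σσ²ᵢ/Var(T)) = (3/2)·(1 − 4.448/5.604) = 0.309

α = 0.309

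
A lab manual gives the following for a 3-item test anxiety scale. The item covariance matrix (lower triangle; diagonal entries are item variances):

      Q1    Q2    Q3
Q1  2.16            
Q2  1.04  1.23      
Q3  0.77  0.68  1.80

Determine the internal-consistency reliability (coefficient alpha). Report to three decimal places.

coefficient alpha = 0.735

ΣVar(i) = 2.16 + 1.23 + 1.80 = 5.19
Σ_{i<j} σ_ij = 2.49
σ²_T = 5.19 + 2 × 2.49 = 10.17
α = (k/(k−1))·(1 − ΣVar(i)/σ²_T) = (3/2)·(1 − 5.19/10.17) = 0.735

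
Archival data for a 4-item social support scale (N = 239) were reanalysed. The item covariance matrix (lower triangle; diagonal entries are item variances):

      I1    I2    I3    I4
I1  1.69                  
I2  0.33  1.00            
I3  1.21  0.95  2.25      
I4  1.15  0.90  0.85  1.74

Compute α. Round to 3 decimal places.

α = 0.823

sum of item variances = 1.69 + 1.00 + 2.25 + 1.74 = 6.68
Sum of the distinct covariances = 5.39
total variance = 6.68 + 2 × 5.39 = 17.46
α = (k/(k−1))·(1 − sum of item variances/total variance) = (4/3)·(1 − 6.68/17.46) = 0.823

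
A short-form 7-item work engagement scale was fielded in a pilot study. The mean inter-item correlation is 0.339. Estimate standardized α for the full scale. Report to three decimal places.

standardized α = 0.782

Standardized α = k·r̄ / (1 + (k−1)·r̄) = 7 × 0.339 / (1 + 6 × 0.339)
  = 2.3730 / 3.0340 = 0.782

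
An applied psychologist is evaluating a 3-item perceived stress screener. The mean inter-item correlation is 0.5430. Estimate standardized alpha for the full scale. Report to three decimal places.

α = 0.781

Standardized α = k·r̄ / (1 + (k−1)·r̄) = 3 × 0.5430 / (1 + 2 × 0.5430)
  = 1.6290 / 2.0860 = 0.781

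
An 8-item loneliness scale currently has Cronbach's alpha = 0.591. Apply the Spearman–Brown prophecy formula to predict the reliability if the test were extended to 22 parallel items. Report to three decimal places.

predicted reliability = 0.799

Length factor m = 22/8 = 2.7500
α' = m·α / (1 + (m−1)·α)
   = 22/8 × 0.591 / (1 + (22/8 − 1) × 0.591)
   = 1.6252 / 2.0343 = 0.799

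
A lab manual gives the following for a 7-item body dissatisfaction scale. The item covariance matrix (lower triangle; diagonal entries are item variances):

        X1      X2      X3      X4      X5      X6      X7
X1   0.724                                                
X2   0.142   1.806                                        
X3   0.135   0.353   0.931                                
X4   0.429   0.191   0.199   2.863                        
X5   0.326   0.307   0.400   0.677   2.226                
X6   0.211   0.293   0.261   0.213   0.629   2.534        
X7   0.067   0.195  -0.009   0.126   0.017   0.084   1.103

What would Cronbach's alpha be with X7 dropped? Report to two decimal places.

Cronbach's alpha = 0.55

Remaining items: X1, X2, X3, X4, X5, X6 (k = 6).
Σσ²ᵢ = 0.724 + 1.806 + 0.931 + 2.863 + 2.226 + 2.534 = 11.084
total variance = 11.084 + 2 × 4.766 = 20.616
α (item deleted) = (6/5)·(1 − 11.084/20.616) = 0.55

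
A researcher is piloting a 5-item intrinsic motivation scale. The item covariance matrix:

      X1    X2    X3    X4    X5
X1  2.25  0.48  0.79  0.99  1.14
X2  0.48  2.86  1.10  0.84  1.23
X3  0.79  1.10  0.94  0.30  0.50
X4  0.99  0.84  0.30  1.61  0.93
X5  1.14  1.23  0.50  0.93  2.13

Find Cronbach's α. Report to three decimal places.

Cronbach's α = 0.786

Σσ²ᵢ = 2.25 + 2.86 + 0.94 + 1.61 + 2.13 = 9.79
Σ_{i<j} σ_ij = 8.30
total variance = 9.79 + 2 × 8.30 = 26.39
α = (k/(k−1))·(1 − Σσ²ᵢ/total variance) = (5/4)·(1 − 9.79/26.39) = 0.786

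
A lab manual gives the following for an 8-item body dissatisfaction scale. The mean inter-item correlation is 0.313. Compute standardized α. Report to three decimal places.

standardized α = 0.785

Standardized α = k·r̄ / (1 + (k−1)·r̄) = 8 × 0.313 / (1 + 7 × 0.313)
  = 2.5040 / 3.1910 = 0.785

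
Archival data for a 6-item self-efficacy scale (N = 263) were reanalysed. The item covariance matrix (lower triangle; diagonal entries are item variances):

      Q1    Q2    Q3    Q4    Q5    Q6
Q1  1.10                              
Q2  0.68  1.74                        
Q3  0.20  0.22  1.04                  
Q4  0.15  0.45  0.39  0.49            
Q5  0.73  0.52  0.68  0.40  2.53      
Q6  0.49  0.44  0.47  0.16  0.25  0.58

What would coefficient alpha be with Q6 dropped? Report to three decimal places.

Remaining items: Q1, Q2, Q3, Q4, Q5 (k = 5).
Σσᵢ² = 1.10 + 1.74 + 1.04 + 0.49 + 2.53 = 6.90
Var(T) = 6.90 + 2 × 4.42 = 15.74
α (item deleted) = (5/4)·(1 − 6.90/15.74) = 0.702

coefficient alpha = 0.702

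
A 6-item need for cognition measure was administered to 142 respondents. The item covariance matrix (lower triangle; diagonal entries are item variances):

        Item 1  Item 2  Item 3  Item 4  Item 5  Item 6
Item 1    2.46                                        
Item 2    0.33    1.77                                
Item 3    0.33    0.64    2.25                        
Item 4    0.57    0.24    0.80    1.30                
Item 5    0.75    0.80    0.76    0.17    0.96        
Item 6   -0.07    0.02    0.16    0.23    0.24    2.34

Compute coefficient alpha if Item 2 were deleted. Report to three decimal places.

α = 0.573

Remaining items: Item 1, Item 3, Item 4, Item 5, Item 6 (k = 5).
Σσᵢ² = 2.46 + 2.25 + 1.30 + 0.96 + 2.34 = 9.31
total variance = 9.31 + 2 × 3.94 = 17.19
α (item deleted) = (5/4)·(1 − 9.31/17.19) = 0.573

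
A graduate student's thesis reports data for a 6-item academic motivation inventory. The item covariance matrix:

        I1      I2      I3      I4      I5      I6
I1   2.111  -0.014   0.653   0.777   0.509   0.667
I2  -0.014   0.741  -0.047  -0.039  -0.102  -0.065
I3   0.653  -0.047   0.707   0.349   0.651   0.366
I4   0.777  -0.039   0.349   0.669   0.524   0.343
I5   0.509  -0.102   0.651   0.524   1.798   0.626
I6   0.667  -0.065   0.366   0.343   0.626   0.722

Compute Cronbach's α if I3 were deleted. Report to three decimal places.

Remaining items: I1, I2, I4, I5, I6 (k = 5).
ΣVar(i) = 2.111 + 0.741 + 0.669 + 1.798 + 0.722 = 6.041
σ²_total = 6.041 + 2 × 3.226 = 12.493
α (item deleted) = (5/4)·(1 − 6.041/12.493) = 0.646

Cronbach's α = 0.646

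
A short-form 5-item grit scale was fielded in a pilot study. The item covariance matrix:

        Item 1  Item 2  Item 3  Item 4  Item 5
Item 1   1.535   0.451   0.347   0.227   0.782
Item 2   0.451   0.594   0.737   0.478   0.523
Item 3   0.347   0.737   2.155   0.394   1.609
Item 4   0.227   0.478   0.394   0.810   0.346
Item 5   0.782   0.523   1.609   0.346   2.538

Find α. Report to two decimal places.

sum of item variances = 1.535 + 0.594 + 2.155 + 0.810 + 2.538 = 7.632
Sum of the distinct covariances = 5.894
σ²_total = 7.632 + 2 × 5.894 = 19.420
α = (k/(k−1))·(1 − sum of item variances/σ²_total) = (5/4)·(1 − 7.632/19.420) = 0.76

α = 0.76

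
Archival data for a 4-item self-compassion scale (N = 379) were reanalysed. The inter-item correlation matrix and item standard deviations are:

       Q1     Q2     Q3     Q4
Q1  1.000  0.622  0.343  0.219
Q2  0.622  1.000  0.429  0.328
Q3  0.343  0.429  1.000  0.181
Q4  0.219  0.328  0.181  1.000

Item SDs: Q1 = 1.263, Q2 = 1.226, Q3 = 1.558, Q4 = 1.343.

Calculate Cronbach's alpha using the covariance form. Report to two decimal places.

α = 0.67

Σσ²ᵢ = 1.263² + 1.226² + 1.558² + 1.343² = 7.3293
Covariances σ_ij = r_ij · s_i · s_j:
  σ(Q1,Q2) = 0.622 × 1.263 × 1.226 = 0.9631
  σ(Q1,Q3) = 0.343 × 1.263 × 1.558 = 0.6749
  σ(Q1,Q4) = 0.219 × 1.263 × 1.343 = 0.3715
  σ(Q2,Q3) = 0.429 × 1.226 × 1.558 = 0.8194
  σ(Q2,Q4) = 0.328 × 1.226 × 1.343 = 0.5401
  σ(Q3,Q4) = 0.181 × 1.558 × 1.343 = 0.3787
σ²_T = Σσ²ᵢ + 2·Σσ_ij = 7.3293 + 2 × 3.7477 = 14.8247
α = (4/3)·(1 − 7.3293/14.8247) = 0.67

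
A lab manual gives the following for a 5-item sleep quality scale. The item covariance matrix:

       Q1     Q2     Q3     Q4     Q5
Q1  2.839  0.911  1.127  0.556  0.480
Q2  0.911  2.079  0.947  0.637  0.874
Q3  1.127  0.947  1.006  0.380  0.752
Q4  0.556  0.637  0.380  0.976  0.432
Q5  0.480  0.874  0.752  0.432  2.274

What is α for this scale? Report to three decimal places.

sum of item variances = 2.839 + 2.079 + 1.006 + 0.976 + 2.274 = 9.174
Sum of off-diagonal covariances = 7.096
σ²_total = 9.174 + 2 × 7.096 = 23.366
α = (k/(k−1))·(1 − sum of item variances/σ²_total) = (5/4)·(1 − 9.174/23.366) = 0.759

α = 0.759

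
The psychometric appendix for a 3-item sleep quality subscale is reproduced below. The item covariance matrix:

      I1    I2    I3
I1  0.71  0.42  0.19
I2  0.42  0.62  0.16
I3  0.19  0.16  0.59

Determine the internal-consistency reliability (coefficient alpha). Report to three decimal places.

α = 0.668

ΣVar(i) = 0.71 + 0.62 + 0.59 = 1.92
Sum of off-diagonal covariances = 0.77
σ²_T = 1.92 + 2 × 0.77 = 3.46
α = (k/(k−1))·(1 − ΣVar(i)/σ²_T) = (3/2)·(1 − 1.92/3.46) = 0.668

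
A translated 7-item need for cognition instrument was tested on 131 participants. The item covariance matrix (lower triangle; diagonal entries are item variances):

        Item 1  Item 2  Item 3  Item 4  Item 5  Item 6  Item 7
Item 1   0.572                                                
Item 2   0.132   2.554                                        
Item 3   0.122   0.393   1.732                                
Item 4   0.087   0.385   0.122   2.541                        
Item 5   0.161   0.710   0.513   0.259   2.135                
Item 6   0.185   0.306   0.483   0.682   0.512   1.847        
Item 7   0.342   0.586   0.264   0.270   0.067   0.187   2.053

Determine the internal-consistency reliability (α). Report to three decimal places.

ΣVar(i) = 0.572 + 2.554 + 1.732 + 2.541 + 2.135 + 1.847 + 2.053 = 13.434
Sum of the distinct covariances = 6.768
Var(T) = 13.434 + 2 × 6.768 = 26.970
α = (k/(k−1))·(1 − ΣVar(i)/Var(T)) = (7/6)·(1 − 13.434/26.970) = 0.586

α = 0.586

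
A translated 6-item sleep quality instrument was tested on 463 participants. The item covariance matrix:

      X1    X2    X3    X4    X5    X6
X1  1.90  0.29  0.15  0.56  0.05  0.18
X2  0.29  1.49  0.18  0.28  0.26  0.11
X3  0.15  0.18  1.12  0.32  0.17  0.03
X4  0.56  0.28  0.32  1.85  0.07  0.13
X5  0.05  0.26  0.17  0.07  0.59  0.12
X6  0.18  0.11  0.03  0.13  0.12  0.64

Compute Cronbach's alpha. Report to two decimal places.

Σσᵢ² = 1.90 + 1.49 + 1.12 + 1.85 + 0.59 + 0.64 = 7.59
Σ_{i<j} σ_ij = 2.90
total variance = 7.59 + 2 × 2.90 = 13.39
α = (k/(k−1))·(1 − Σσᵢ²/total variance) = (6/5)·(1 − 7.59/13.39) = 0.52

Cronbach's alpha = 0.52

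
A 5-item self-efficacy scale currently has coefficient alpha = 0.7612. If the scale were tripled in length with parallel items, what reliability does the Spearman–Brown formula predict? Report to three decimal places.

predicted reliability = 0.905

Length factor m = 3
α' = m·α / (1 + (m−1)·α)
   = 3 × 0.7612 / (1 + (3 − 1) × 0.7612)
   = 2.2836 / 2.5224 = 0.905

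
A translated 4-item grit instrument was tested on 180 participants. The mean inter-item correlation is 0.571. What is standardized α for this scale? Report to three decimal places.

standardized α = 0.842

Standardized α = k·r̄ / (1 + (k−1)·r̄) = 4 × 0.571 / (1 + 3 × 0.571)
  = 2.2840 / 2.7130 = 0.842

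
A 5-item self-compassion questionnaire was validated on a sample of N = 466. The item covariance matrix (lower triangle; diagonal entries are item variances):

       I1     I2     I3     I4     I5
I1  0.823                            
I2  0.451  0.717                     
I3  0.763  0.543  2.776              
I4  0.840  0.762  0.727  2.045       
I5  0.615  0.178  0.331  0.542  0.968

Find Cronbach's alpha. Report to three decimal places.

ΣVar(i) = 0.823 + 0.717 + 2.776 + 2.045 + 0.968 = 7.329
Sum of the distinct covariances = 5.752
σ²_total = 7.329 + 2 × 5.752 = 18.833
α = (k/(k−1))·(1 − ΣVar(i)/σ²_total) = (5/4)·(1 − 7.329/18.833) = 0.764

Cronbach's alpha = 0.764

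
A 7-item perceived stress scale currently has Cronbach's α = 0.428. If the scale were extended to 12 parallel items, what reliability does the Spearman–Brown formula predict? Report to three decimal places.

predicted reliability = 0.562

Length factor m = 12/7 = 1.7143
α' = m·α / (1 + (m−1)·α)
   = 12/7 × 0.428 / (1 + (12/7 − 1) × 0.428)
   = 0.7337 / 1.3057 = 0.562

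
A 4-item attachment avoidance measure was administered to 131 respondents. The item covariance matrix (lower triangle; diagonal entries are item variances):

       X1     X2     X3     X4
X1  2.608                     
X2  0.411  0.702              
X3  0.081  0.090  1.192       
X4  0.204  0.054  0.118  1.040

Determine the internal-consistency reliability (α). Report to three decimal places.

α = 0.343

sum of item variances = 2.608 + 0.702 + 1.192 + 1.040 = 5.542
Sum of the distinct covariances = 0.958
Var(T) = 5.542 + 2 × 0.958 = 7.458
α = (k/(k−1))·(1 − sum of item variances/Var(T)) = (4/3)·(1 − 5.542/7.458) = 0.343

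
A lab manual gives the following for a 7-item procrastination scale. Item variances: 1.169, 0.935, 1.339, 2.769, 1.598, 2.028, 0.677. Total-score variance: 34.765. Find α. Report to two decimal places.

sum of item variances = 1.169 + 0.935 + 1.339 + 2.769 + 1.598 + 2.028 + 0.677 = 10.515
α = (k/(k−1))·(1 − sum of item variances/σ²_T) = (7/6)·(1 − 10.515/34.765) = 0.81

α = 0.81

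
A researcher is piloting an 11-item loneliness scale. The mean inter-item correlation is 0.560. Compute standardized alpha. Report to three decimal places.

α = 0.933

Standardized α = k·r̄ / (1 + (k−1)·r̄) = 11 × 0.560 / (1 + 10 × 0.560)
  = 6.1600 / 6.6000 = 0.933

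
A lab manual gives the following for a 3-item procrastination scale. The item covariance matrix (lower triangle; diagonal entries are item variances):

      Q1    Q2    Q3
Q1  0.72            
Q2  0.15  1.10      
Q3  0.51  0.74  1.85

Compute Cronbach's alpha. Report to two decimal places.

α = 0.65

sum of item variances = 0.72 + 1.10 + 1.85 = 3.67
Sum of the distinct covariances = 1.40
σ²_total = 3.67 + 2 × 1.40 = 6.47
α = (k/(k−1))·(1 − sum of item variances/σ²_total) = (3/2)·(1 − 3.67/6.47) = 0.65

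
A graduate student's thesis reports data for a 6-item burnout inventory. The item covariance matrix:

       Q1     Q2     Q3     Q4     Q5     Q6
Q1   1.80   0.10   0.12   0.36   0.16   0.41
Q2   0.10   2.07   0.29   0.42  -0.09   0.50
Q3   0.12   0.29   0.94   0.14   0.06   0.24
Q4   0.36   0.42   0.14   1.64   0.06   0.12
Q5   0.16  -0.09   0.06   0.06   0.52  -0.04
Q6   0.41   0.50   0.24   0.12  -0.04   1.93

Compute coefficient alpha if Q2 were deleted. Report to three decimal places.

α = 0.404

Remaining items: Q1, Q3, Q4, Q5, Q6 (k = 5).
ΣVar(i) = 1.80 + 0.94 + 1.64 + 0.52 + 1.93 = 6.83
Var(T) = 6.83 + 2 × 1.63 = 10.09
α (item deleted) = (5/4)·(1 − 6.83/10.09) = 0.404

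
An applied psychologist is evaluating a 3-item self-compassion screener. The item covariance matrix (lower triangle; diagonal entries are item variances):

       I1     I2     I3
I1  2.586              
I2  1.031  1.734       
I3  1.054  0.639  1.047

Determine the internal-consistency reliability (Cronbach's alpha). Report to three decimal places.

Cronbach's alpha = 0.756

Σσᵢ² = 2.586 + 1.734 + 1.047 = 5.367
Sum of off-diagonal covariances = 2.724
total variance = 5.367 + 2 × 2.724 = 10.815
α = (k/(k−1))·(1 − Σσᵢ²/total variance) = (3/2)·(1 − 5.367/10.815) = 0.756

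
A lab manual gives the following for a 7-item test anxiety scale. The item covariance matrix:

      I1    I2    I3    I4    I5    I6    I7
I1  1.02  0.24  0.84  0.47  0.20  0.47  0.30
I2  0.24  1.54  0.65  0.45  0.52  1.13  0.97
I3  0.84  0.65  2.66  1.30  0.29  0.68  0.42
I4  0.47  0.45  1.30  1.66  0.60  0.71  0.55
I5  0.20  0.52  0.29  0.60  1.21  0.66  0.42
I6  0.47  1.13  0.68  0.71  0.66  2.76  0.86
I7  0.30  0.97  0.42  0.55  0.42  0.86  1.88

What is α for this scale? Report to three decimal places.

Σσ²ᵢ = 1.02 + 1.54 + 2.66 + 1.66 + 1.21 + 2.76 + 1.88 = 12.73
Sum of the distinct covariances = 12.73
total variance = 12.73 + 2 × 12.73 = 38.19
α = (k/(k−1))·(1 − Σσ²ᵢ/total variance) = (7/6)·(1 − 12.73/38.19) = 0.778

α = 0.778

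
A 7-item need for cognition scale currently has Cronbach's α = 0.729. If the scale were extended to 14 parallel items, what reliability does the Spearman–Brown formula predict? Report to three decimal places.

predicted reliability = 0.843

Length factor m = 14/7 = 2.0000
α' = m·α / (1 + (m−1)·α)
   = 14/7 × 0.729 / (1 + (14/7 − 1) × 0.729)
   = 1.4580 / 1.7290 = 0.843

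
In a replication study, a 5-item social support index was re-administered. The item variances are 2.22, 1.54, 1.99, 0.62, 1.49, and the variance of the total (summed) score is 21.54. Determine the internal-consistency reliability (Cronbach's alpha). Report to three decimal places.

α = 0.794

Σσᵢ² = 2.22 + 1.54 + 1.99 + 0.62 + 1.49 = 7.86
α = (k/(k−1))·(1 − Σσᵢ²/Var(T)) = (5/4)·(1 − 7.86/21.54) = 0.794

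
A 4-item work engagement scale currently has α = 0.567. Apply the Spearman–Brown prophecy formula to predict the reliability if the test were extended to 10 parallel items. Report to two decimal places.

Length factor m = 10/4 = 2.5000
α' = m·α / (1 + (m−1)·α)
   = 10/4 × 0.567 / (1 + (10/4 − 1) × 0.567)
   = 1.4175 / 1.8505 = 0.77

predicted reliability = 0.77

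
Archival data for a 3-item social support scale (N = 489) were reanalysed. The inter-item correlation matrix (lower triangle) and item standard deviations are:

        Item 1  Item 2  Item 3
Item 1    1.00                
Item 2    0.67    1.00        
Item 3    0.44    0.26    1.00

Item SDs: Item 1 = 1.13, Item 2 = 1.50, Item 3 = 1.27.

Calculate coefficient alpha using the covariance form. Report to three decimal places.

coefficient alpha = 0.702

Σσ²ᵢ = 1.13² + 1.50² + 1.27² = 5.1398
Covariances σ_ij = r_ij · s_i · s_j:
  σ(Item 1,Item 2) = 0.67 × 1.13 × 1.50 = 1.1357
  σ(Item 1,Item 3) = 0.44 × 1.13 × 1.27 = 0.6314
  σ(Item 2,Item 3) = 0.26 × 1.50 × 1.27 = 0.4953
σ²_T = Σσ²ᵢ + 2·Σσ_ij = 5.1398 + 2 × 2.2624 = 9.6646
α = (3/2)·(1 − 5.1398/9.6646) = 0.702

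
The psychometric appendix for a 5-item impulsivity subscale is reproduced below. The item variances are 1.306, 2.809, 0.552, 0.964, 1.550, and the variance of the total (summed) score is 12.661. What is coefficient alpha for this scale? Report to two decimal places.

Σσ²ᵢ = 1.306 + 2.809 + 0.552 + 0.964 + 1.550 = 7.181
α = (k/(k−1))·(1 − Σσ²ᵢ/total variance) = (5/4)·(1 − 7.181/12.661) = 0.54

α = 0.54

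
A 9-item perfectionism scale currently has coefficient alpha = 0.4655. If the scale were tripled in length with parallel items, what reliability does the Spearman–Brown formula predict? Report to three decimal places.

Length factor m = 3
α' = m·α / (1 + (m−1)·α)
   = 3 × 0.4655 / (1 + (3 − 1) × 0.4655)
   = 1.3965 / 1.9310 = 0.723

predicted reliability = 0.723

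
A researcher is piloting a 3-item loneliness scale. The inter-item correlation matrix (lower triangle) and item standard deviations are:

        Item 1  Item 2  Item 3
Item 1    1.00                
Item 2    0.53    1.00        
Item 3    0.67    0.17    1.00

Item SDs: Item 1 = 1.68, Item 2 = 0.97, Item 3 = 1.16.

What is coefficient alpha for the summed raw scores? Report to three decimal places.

Σσ²ᵢ = 1.68² + 0.97² + 1.16² = 5.1089
Covariances σ_ij = r_ij · s_i · s_j:
  σ(Item 1,Item 2) = 0.53 × 1.68 × 0.97 = 0.8637
  σ(Item 1,Item 3) = 0.67 × 1.68 × 1.16 = 1.3057
  σ(Item 2,Item 3) = 0.17 × 0.97 × 1.16 = 0.1913
σ²_T = Σσ²ᵢ + 2·Σσ_ij = 5.1089 + 2 × 2.3607 = 9.8303
α = (3/2)·(1 − 5.1089/9.8303) = 0.720

coefficient alpha = 0.720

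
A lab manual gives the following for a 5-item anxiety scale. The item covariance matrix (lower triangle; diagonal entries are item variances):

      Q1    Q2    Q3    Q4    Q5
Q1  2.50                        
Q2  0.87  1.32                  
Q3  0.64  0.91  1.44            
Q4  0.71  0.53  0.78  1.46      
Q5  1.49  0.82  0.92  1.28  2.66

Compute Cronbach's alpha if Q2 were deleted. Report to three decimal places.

Remaining items: Q1, Q3, Q4, Q5 (k = 4).
ΣVar(i) = 2.50 + 1.44 + 1.46 + 2.66 = 8.06
total variance = 8.06 + 2 × 5.82 = 19.70
α (item deleted) = (4/3)·(1 − 8.06/19.70) = 0.788

Cronbach's alpha = 0.788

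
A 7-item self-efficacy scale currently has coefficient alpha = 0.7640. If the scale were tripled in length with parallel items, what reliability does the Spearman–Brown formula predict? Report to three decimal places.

predicted reliability = 0.907

Length factor m = 3
α' = m·α / (1 + (m−1)·α)
   = 3 × 0.7640 / (1 + (3 − 1) × 0.7640)
   = 2.2920 / 2.5280 = 0.907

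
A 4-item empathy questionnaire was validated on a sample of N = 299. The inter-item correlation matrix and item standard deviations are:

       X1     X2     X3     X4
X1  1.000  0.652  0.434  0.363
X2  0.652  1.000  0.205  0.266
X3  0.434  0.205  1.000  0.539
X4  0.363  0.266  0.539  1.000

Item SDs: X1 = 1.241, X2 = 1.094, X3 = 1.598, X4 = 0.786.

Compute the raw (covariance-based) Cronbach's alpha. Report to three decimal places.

Cronbach's alpha = 0.710

Σσ²ᵢ = 1.241² + 1.094² + 1.598² + 0.786² = 5.9083
Covariances σ_ij = r_ij · s_i · s_j:
  σ(X1,X2) = 0.652 × 1.241 × 1.094 = 0.8852
  σ(X1,X3) = 0.434 × 1.241 × 1.598 = 0.8607
  σ(X1,X4) = 0.363 × 1.241 × 0.786 = 0.3541
  σ(X2,X3) = 0.205 × 1.094 × 1.598 = 0.3584
  σ(X2,X4) = 0.266 × 1.094 × 0.786 = 0.2287
  σ(X3,X4) = 0.539 × 1.598 × 0.786 = 0.6770
σ²_T = Σσ²ᵢ + 2·Σσ_ij = 5.9083 + 2 × 3.3641 = 12.6365
α = (4/3)·(1 − 5.9083/12.6365) = 0.710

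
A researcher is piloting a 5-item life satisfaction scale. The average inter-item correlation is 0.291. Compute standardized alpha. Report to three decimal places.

Standardized α = k·r̄ / (1 + (k−1)·r̄) = 5 × 0.291 / (1 + 4 × 0.291)
  = 1.4550 / 2.1640 = 0.672

α = 0.672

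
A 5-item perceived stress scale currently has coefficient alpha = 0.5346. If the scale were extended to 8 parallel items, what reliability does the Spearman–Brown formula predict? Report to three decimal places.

predicted reliability = 0.648

Length factor m = 8/5 = 1.6000
α' = m·α / (1 + (m−1)·α)
   = 8/5 × 0.5346 / (1 + (8/5 − 1) × 0.5346)
   = 0.8554 / 1.3208 = 0.648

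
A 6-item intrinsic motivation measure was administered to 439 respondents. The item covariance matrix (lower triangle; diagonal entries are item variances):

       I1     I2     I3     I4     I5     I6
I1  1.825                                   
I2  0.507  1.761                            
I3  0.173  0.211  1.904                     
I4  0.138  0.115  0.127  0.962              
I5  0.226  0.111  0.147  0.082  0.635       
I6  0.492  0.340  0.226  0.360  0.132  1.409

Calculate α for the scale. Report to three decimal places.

α = 0.532

Σσᵢ² = 1.825 + 1.761 + 1.904 + 0.962 + 0.635 + 1.409 = 8.496
Sum of the distinct covariances = 3.387
σ²_total = 8.496 + 2 × 3.387 = 15.270
α = (k/(k−1))·(1 − Σσᵢ²/σ²_total) = (6/5)·(1 − 8.496/15.270) = 0.532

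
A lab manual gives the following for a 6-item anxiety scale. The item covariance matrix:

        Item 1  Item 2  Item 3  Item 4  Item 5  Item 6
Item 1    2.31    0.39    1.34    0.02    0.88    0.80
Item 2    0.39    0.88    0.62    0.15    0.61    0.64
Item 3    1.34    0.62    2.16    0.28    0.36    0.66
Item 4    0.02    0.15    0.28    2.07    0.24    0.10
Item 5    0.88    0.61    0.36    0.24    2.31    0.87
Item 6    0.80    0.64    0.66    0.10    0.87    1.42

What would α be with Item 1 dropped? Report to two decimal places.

Remaining items: Item 2, Item 3, Item 4, Item 5, Item 6 (k = 5).
Σσᵢ² = 0.88 + 2.16 + 2.07 + 2.31 + 1.42 = 8.84
total variance = 8.84 + 2 × 4.53 = 17.90
α (item deleted) = (5/4)·(1 − 8.84/17.90) = 0.63

α = 0.63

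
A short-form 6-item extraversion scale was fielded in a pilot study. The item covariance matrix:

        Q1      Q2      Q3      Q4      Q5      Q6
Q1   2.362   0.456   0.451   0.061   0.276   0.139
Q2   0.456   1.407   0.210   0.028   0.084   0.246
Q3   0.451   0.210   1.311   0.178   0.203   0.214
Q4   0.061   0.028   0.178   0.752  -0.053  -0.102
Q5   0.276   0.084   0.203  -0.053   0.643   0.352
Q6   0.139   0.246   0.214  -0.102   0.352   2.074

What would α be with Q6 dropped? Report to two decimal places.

Remaining items: Q1, Q2, Q3, Q4, Q5 (k = 5).
Σσ²ᵢ = 2.362 + 1.407 + 1.311 + 0.752 + 0.643 = 6.475
σ²_T = 6.475 + 2 × 1.894 = 10.263
α (item deleted) = (5/4)·(1 − 6.475/10.263) = 0.46

α = 0.46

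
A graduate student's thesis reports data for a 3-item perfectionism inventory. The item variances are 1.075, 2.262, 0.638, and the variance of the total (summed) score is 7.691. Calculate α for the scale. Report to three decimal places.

ΣVar(i) = 1.075 + 2.262 + 0.638 = 3.975
α = (k/(k−1))·(1 − ΣVar(i)/total variance) = (3/2)·(1 − 3.975/7.691) = 0.725

α = 0.725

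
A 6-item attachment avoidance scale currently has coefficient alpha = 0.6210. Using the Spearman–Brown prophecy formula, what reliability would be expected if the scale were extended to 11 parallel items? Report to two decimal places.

predicted reliability = 0.75

Length factor m = 11/6 = 1.8333
α' = m·α / (1 + (m−1)·α)
   = 11/6 × 0.6210 / (1 + (11/6 − 1) × 0.6210)
   = 1.1385 / 1.5175 = 0.75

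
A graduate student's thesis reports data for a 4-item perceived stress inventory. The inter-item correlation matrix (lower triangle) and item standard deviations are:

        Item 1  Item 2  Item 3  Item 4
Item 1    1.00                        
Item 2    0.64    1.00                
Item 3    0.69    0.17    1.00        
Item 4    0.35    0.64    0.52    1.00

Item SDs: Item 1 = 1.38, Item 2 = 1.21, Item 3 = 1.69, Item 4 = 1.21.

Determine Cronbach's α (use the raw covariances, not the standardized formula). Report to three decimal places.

Σσ²ᵢ = 1.38² + 1.21² + 1.69² + 1.21² = 7.6887
Covariances σ_ij = r_ij · s_i · s_j:
  σ(Item 1,Item 2) = 0.64 × 1.38 × 1.21 = 1.0687
  σ(Item 1,Item 3) = 0.69 × 1.38 × 1.69 = 1.6092
  σ(Item 1,Item 4) = 0.35 × 1.38 × 1.21 = 0.5844
  σ(Item 2,Item 3) = 0.17 × 1.21 × 1.69 = 0.3476
  σ(Item 2,Item 4) = 0.64 × 1.21 × 1.21 = 0.9370
  σ(Item 3,Item 4) = 0.52 × 1.69 × 1.21 = 1.0633
σ²_T = Σσ²ᵢ + 2·Σσ_ij = 7.6887 + 2 × 5.6102 = 18.9091
α = (4/3)·(1 − 7.6887/18.9091) = 0.791

α = 0.791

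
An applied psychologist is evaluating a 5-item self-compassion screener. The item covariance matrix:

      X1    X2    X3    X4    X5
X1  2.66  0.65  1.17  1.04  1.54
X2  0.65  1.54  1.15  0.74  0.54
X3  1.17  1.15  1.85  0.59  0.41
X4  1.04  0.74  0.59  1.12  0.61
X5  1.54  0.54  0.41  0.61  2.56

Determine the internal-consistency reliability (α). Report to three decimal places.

Σσ²ᵢ = 2.66 + 1.54 + 1.85 + 1.12 + 2.56 = 9.73
Sum of off-diagonal covariances = 8.44
σ²_T = 9.73 + 2 × 8.44 = 26.61
α = (k/(k−1))·(1 − Σσ²ᵢ/σ²_T) = (5/4)·(1 − 9.73/26.61) = 0.793

α = 0.793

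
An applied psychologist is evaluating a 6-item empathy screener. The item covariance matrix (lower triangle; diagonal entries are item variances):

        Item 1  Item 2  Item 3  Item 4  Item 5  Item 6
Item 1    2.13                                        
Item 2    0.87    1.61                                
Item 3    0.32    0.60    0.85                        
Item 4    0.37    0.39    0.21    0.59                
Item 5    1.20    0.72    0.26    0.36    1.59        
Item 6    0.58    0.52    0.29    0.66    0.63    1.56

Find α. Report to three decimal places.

ΣVar(i) = 2.13 + 1.61 + 0.85 + 0.59 + 1.59 + 1.56 = 8.33
Sum of the distinct covariances = 7.98
σ²_total = 8.33 + 2 × 7.98 = 24.29
α = (k/(k−1))·(1 − ΣVar(i)/σ²_total) = (6/5)·(1 − 8.33/24.29) = 0.788

α = 0.788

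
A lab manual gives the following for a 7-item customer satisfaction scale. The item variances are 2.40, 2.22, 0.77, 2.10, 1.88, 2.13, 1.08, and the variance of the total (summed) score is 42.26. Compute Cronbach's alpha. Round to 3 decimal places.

Cronbach's alpha = 0.819

Σσᵢ² = 2.40 + 2.22 + 0.77 + 2.10 + 1.88 + 2.13 + 1.08 = 12.58
α = (k/(k−1))·(1 − Σσᵢ²/Var(T)) = (7/6)·(1 − 12.58/42.26) = 0.819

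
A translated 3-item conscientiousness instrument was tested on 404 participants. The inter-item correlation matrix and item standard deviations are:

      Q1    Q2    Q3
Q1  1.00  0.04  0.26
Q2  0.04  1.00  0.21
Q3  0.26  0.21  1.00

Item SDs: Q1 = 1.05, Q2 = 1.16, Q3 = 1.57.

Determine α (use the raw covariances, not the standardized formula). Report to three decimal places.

Σσ²ᵢ = 1.05² + 1.16² + 1.57² = 4.9130
Covariances σ_ij = r_ij · s_i · s_j:
  σ(Q1,Q2) = 0.04 × 1.05 × 1.16 = 0.0487
  σ(Q1,Q3) = 0.26 × 1.05 × 1.57 = 0.4286
  σ(Q2,Q3) = 0.21 × 1.16 × 1.57 = 0.3825
σ²_T = Σσ²ᵢ + 2·Σσ_ij = 4.9130 + 2 × 0.8598 = 6.6326
α = (3/2)·(1 − 4.9130/6.6326) = 0.389

α = 0.389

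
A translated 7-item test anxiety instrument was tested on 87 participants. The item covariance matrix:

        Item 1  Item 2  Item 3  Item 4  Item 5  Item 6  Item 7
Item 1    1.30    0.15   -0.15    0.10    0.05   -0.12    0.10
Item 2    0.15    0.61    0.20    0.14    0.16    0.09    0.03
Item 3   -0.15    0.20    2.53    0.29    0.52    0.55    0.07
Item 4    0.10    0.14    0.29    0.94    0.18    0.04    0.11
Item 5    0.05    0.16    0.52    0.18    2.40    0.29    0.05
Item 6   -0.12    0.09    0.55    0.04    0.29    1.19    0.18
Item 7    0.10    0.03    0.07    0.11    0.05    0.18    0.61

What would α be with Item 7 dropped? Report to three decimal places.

Remaining items: Item 1, Item 2, Item 3, Item 4, Item 5, Item 6 (k = 6).
ΣVar(i) = 1.30 + 0.61 + 2.53 + 0.94 + 2.40 + 1.19 = 8.97
σ²_total = 8.97 + 2 × 2.49 = 13.95
α (item deleted) = (6/5)·(1 − 8.97/13.95) = 0.428

α = 0.428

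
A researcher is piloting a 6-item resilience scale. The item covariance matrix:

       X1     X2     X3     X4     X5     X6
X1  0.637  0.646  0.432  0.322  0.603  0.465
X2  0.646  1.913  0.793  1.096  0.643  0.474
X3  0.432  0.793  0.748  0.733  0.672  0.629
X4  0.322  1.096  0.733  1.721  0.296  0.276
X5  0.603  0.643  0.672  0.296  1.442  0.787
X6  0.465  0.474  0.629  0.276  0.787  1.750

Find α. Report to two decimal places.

ΣVar(i) = 0.637 + 1.913 + 0.748 + 1.721 + 1.442 + 1.750 = 8.211
Σ_{i<j} σ_ij = 8.867
σ²_total = 8.211 + 2 × 8.867 = 25.945
α = (k/(k−1))·(1 − ΣVar(i)/σ²_total) = (6/5)·(1 − 8.211/25.945) = 0.82

α = 0.82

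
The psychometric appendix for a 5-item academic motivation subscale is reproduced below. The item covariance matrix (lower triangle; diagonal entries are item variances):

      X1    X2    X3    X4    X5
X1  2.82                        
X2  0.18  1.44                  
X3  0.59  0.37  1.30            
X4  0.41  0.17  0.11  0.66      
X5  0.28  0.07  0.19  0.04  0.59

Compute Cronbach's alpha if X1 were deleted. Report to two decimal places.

Cronbach's alpha = 0.43

Remaining items: X2, X3, X4, X5 (k = 4).
Σσᵢ² = 1.44 + 1.30 + 0.66 + 0.59 = 3.99
σ²_total = 3.99 + 2 × 0.95 = 5.89
α (item deleted) = (4/3)·(1 − 3.99/5.89) = 0.43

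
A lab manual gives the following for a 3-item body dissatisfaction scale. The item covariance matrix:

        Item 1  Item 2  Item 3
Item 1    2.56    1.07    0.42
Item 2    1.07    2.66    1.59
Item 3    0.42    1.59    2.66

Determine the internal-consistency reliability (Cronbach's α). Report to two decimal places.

α = 0.66

Σσᵢ² = 2.56 + 2.66 + 2.66 = 7.88
Sum of off-diagonal covariances = 3.08
Var(T) = 7.88 + 2 × 3.08 = 14.04
α = (k/(k−1))·(1 − Σσᵢ²/Var(T)) = (3/2)·(1 − 7.88/14.04) = 0.66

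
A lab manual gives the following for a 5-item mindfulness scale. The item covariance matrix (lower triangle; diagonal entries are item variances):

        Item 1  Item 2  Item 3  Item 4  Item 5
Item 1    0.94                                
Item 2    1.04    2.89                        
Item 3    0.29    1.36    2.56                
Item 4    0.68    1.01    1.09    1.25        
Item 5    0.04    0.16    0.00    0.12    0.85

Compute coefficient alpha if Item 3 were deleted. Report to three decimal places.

α = 0.676

Remaining items: Item 1, Item 2, Item 4, Item 5 (k = 4).
Σσ²ᵢ = 0.94 + 2.89 + 1.25 + 0.85 = 5.93
σ²_T = 5.93 + 2 × 3.05 = 12.03
α (item deleted) = (4/3)·(1 − 5.93/12.03) = 0.676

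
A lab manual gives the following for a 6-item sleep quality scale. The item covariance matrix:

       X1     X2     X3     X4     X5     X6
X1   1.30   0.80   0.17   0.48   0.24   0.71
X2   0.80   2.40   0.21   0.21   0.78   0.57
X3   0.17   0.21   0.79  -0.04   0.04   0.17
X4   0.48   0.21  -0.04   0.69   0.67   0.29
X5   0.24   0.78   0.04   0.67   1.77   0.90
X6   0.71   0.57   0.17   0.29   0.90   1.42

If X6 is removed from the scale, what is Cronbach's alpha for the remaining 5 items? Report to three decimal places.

Remaining items: X1, X2, X3, X4, X5 (k = 5).
sum of item variances = 1.30 + 2.40 + 0.79 + 0.69 + 1.77 = 6.95
σ²_T = 6.95 + 2 × 3.56 = 14.07
α (item deleted) = (5/4)·(1 − 6.95/14.07) = 0.633

α = 0.633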